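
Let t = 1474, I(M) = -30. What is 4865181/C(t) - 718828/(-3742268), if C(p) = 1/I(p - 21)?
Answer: -136551083599103/935567 ≈ -1.4596e+8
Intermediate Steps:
C(p) = -1/30 (C(p) = 1/(-30) = -1/30)
4865181/C(t) - 718828/(-3742268) = 4865181/(-1/30) - 718828/(-3742268) = 4865181*(-30) - 718828*(-1/3742268) = -145955430 + 179707/935567 = -136551083599103/935567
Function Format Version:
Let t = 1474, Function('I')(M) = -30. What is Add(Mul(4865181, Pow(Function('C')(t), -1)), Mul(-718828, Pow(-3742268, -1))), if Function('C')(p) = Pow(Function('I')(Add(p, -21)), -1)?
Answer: Rational(-136551083599103, 935567) ≈ -1.4596e+8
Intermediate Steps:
Function('C')(p) = Rational(-1, 30) (Function('C')(p) = Pow(-30, -1) = Rational(-1, 30))
Add(Mul(4865181, Pow(Function('C')(t), -1)), Mul(-718828, Pow(-3742268, -1))) = Add(Mul(4865181, Pow(Rational(-1, 30), -1)), Mul(-718828, Pow(-3742268, -1))) = Add(Mul(4865181, -30), Mul(-718828, Rational(-1, 3742268))) = Add(-145955430, Rational(179707, 935567)) = Rational(-136551083599103, 935567)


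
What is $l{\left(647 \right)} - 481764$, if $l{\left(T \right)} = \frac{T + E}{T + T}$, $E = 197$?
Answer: $- \frac{311700886}{647} \approx -4.8176 \cdot 10^{5}$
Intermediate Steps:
$l{\left(T \right)} = \frac{197 + T}{2 T}$ ($l{\left(T \right)} = \frac{T + 197}{T + T} = \frac{197 + T}{2 T}$)
$l{\left(647 \right)} - 481764 = \frac{197 + 647}{2 \cdot 647} - 481764 = \frac{1}{2} \cdot \frac{1}{647} \cdot 844 - 481764 = \frac{422}{647} - 481764 = - \frac{311700886}{647}$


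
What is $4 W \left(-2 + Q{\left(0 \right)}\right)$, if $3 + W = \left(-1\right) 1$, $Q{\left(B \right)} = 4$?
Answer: $-32$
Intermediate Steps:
$W = -4$ ($W = -3 - 1 = -4$)
$4 W \left(-2 + Q{\left(0 \right)}\right) = 4 \left(-4\right) \left(-2 + 4\right) = \left(-16\right) 2 = -32$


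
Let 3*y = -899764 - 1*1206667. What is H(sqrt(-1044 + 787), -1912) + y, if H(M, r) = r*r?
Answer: 8860801/3 ≈ 2.9536e+6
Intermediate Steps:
H(M, r) = r**2
y = -2106431/3 (y = (-899764 - 1*1206667)/3 = (-899764 - 1206667)/3 = (1/3)*(-2106431) = -2106431/3 ≈ -7.0214e+5)
H(sqrt(-1044 + 787), -1912) + y = (-1912)**2 - 2106431/3 = 3655744 - 2106431/3 = 8860801/3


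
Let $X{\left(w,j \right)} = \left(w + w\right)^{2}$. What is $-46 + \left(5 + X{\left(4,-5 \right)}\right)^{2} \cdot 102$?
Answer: $485576$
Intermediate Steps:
$X{\left(w,j \right)} = 4 w^{2}$ ($X{\left(w,j \right)} = \left(2 w\right)^{2} = 4 w^{2}$)
$-46 + \left(5 + X{\left(4,-5 \right)}\right)^{2} \cdot 102 = -46 + \left(5 + 4 \cdot 4^{2}\right)^{2} \cdot 102 = -46 + \left(5 + 4 \cdot 16\right)^{2} \cdot 102 = -46 + \left(5 + 64\right)^{2} \cdot 102 = -46 + 69^{2} \cdot 102 = -46 + 4761 \cdot 102 = -46 + 485622 = 485576$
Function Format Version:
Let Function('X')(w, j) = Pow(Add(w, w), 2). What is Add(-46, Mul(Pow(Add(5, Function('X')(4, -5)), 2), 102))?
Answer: 485576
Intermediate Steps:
Function('X')(w, j) = Mul(4, Pow(w, 2)) (Function('X')(w, j) = Pow(Mul(2, w), 2) = Mul(4, Pow(w, 2)))
Add(-46, Mul(Pow(Add(5, Function('X')(4, -5)), 2), 102)) = Add(-46, Mul(Pow(Add(5, Mul(4, Pow(4, 2))), 2), 102)) = Add(-46, Mul(Pow(Add(5, Mul(4, 16)), 2), 102)) = Add(-46, Mul(Pow(Add(5, 64), 2), 102)) = Add(-46, Mul(Pow(69, 2), 102)) = Add(-46, Mul(4761, 102)) = Add(-46, 485622) = 485576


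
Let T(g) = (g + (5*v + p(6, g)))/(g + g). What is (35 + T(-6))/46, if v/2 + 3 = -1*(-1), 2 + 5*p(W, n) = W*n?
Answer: 189/230 ≈ 0.82174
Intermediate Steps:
p(W, n) = -⅖ + W*n/5 (p(W, n) = -⅖ + (W*n)/5 = -⅖ + W*n/5)
v = -4 (v = -6 + 2*(-1*(-1)) = -6 + 2*1 = -6 + 2 = -4)
T(g) = (-102/5 + 11*g/5)/(2*g) (T(g) = (g + (5*(-4) + (-⅖ + (⅕)*6*g)))/(g + g) = (g + (-20 + (-⅖ + 6*g/5)))/((2*g)) = (g + (-102/5 + 6*g/5))*(1/(2*g)) = (-102/5 + 11*g/5)*(1/(2*g)) = (-102/5 + 11*g/5)/(2*g))
(35 + T(-6))/46 = (35 + (⅒)*(-102 + 11*(-6))/(-6))/46 = (35 + (⅒)*(-⅙)*(-102 - 66))*(1/46) = (35 + (⅒)*(-⅙)*(-168))*(1/46) = (35 + 14/5)*(1/46) = (189/5)*(1/46) = 189/230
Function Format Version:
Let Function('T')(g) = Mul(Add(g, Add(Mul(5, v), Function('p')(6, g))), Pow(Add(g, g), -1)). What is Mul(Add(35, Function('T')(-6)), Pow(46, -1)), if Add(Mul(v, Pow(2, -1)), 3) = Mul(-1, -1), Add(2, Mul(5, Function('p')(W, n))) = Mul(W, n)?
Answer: Rational(189, 230) ≈ 0.82174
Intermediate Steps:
Function('p')(W, n) = Add(Rational(-2, 5), Mul(Rational(1, 5), W, n)) (Function('p')(W, n) = Add(Rational(-2, 5), Mul(Rational(1, 5), Mul(W, n))) = Add(Rational(-2, 5), Mul(Rational(1, 5), W, n)))
v = -4 (v = Add(-6, Mul(2, Mul(-1, -1))) = Add(-6, Mul(2, 1)) = Add(-6, 2) = -4)
Function('T')(g) = Mul(Rational(1, 2), Pow(g, -1), Add(Rational(-102, 5), Mul(Rational(11, 5), g))) (Function('T')(g) = Mul(Add(g, Add(Mul(5, -4), Add(Rational(-2, 5), Mul(Rational(1, 5), 6, g)))), Pow(Add(g, g), -1)) = Mul(Add(g, Add(-20, Add(Rational(-2, 5), Mul(Rational(6, 5), g)))), Pow(Mul(2, g), -1)) = Mul(Add(g, Add(Rational(-102, 5), Mul(Rational(6, 5), g))), Mul(Rational(1, 2), Pow(g, -1))) = Mul(Add(Rational(-102, 5), Mul(Rational(11, 5), g)), Mul(Rational(1, 2), Pow(g, -1))) = Mul(Rational(1, 2), Pow(g, -1), Add(Rational(-102, 5), Mul(Rational(11, 5), g))))
Mul(Add(35, Function('T')(-6)), Pow(46, -1)) = Mul(Add(35, Mul(Rational(1, 10), Pow(-6, -1), Add(-102, Mul(11, -6)))), Pow(46, -1)) = Mul(Add(35, Mul(Rational(1, 10), Rational(-1, 6), Add(-102, -66))), Rational(1, 46)) = Mul(Add(35, Mul(Rational(1, 10), Rational(-1, 6), -168)), Rational(1, 46)) = Mul(Add(35, Rational(14, 5)), Rational(1, 46)) = Mul(Rational(189, 5), Rational(1, 46)) = Rational(189, 230)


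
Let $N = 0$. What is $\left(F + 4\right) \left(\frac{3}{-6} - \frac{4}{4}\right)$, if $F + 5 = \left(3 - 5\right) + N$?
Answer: $\frac{9}{2} \approx 4.5$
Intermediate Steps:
$F = -7$ ($F = -5 + \left(\left(3 - 5\right) + 0\right) = -5 + \left(-2 + 0\right) = -5 - 2 = -7$)
$\left(F + 4\right) \left(\frac{3}{-6} - \frac{4}{4}\right) = \left(-7 + 4\right) \left(\frac{3}{-6} - \frac{4}{4}\right) = - 3 \left(3 \left(- \frac{1}{6}\right) - 1\right) = - 3 \left(- \frac{1}{2} - 1\right) = \left(-3\right) \left(- \frac{3}{2}\right) = \frac{9}{2}$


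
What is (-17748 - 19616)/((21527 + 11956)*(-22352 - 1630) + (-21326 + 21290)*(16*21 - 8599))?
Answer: 18682/401345919 ≈ 4.6548e-5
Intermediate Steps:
(-17748 - 19616)/((21527 + 11956)*(-22352 - 1630) + (-21326 + 21290)*(16*21 - 8599)) = -37364/(33483*(-23982) - 36*(336 - 8599)) = -37364/(-802989306 - 36*(-8263)) = -37364/(-802989306 + 297468) = -37364/(-802691838) = -37364*(-1/802691838) = 18682/401345919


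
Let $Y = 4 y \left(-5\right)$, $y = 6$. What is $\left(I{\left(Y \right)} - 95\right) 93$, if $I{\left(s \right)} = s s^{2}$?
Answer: $-160712835$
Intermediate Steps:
$Y = -120$ ($Y = 4 \cdot 6 \left(-5\right) = 24 \left(-5\right) = -120$)
$I{\left(s \right)} = s^{3}$
$\left(I{\left(Y \right)} - 95\right) 93 = \left(\left(-120\right)^{3} - 95\right) 93 = \left(-1728000 - 95\right) 93 = \left(-1728095\right) 93 = -160712835$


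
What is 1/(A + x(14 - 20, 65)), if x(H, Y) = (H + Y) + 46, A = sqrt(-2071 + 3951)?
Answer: 21/1829 - 2*sqrt(470)/9145 ≈ 0.0067404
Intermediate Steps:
A = 2*sqrt(470) (A = sqrt(1880) = 2*sqrt(470) ≈ 43.359)
x(H, Y) = 46 + H + Y
1/(A + x(14 - 20, 65)) = 1/(2*sqrt(470) + (46 + (14 - 20) + 65)) = 1/(2*sqrt(470) + (46 - 6 + 65)) = 1/(2*sqrt(470) + 105) = 1/(105 + 2*sqrt(470))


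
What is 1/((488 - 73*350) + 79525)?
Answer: 1/54463 ≈ 1.8361e-5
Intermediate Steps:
1/((488 - 73*350) + 79525) = 1/((488 - 25550) + 79525) = 1/(-25062 + 79525) = 1/54463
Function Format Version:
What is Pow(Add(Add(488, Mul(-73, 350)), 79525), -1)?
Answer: Rational(1, 54463) ≈ 1.8361e-5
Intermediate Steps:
Pow(Add(Add(488, Mul(-73, 350)), 79525), -1) = Pow(Add(Add(488, -25550), 79525), -1) = Pow(Add(-25062, 79525), -1) = Pow(54463, -1) = Rational(1, 54463)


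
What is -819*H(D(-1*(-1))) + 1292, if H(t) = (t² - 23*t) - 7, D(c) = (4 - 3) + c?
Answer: 41423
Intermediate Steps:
D(c) = 1 + c
H(t) = -7 + t² - 23*t
-819*H(D(-1*(-1))) + 1292 = -819*(-7 + (1 - 1*(-1))² - 23*(1 - 1*(-1))) + 1292 = -819*(-7 + (1 + 1)² - 23*(1 + 1)) + 1292 = -819*(-7 + 2² - 23*2) + 1292 = -819*(-7 + 4 - 46) + 1292 = -819*(-49) + 1292 = 40131 + 1292 = 41423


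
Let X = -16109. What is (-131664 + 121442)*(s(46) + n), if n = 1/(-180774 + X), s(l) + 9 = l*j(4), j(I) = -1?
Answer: 110689601652/196883 ≈ 5.6221e+5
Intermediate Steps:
s(l) = -9 - l (s(l) = -9 + l*(-1) = -9 - l)
n = -1/196883 (n = 1/(-180774 - 16109) = 1/(-196883) = -1/196883 ≈ -5.0792e-6)
(-131664 + 121442)*(s(46) + n) = (-131664 + 121442)*((-9 - 1*46) - 1/196883) = -10222*((-9 - 46) - 1/196883) = -10222*(-55 - 1/196883) = -10222*(-10828566/196883) = 110689601652/196883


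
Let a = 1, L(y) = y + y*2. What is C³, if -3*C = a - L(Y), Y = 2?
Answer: 125/27 ≈ 4.6296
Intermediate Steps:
L(y) = 3*y (L(y) = y + 2*y = 3*y)
C = 5/3 (C = -(1 - 3*2)/3 = -(1 - 1*6)/3 = -(1 - 6)/3 = -⅓*(-5) = 5/3 ≈ 1.6667)
C³ = (5/3)³ = 125/27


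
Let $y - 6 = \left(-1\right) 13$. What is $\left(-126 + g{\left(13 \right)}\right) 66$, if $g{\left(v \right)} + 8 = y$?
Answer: $-9306$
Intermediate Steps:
$y = -7$ ($y = 6 - 13 = -7$)
$g{\left(v \right)} = -15$ ($g{\left(v \right)} = -8 - 7 = -15$)
$\left(-126 + g{\left(13 \right)}\right) 66 = \left(-126 - 15\right) 66 = \left(-141\right) 66 = -9306$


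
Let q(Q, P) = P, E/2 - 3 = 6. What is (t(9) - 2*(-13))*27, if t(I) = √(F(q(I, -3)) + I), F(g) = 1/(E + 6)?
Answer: 702 + 9*√1302/4 ≈ 783.19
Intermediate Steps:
E = 18 (E = 6 + 2*6 = 6 + 12 = 18)
F(g) = 1/24 (F(g) = 1/(18 + 6) = 1/24)
t(I) = √(1/24 + I)
(t(9) - 2*(-13))*27 = (√(6 + 144*9)/12 - 2*(-13))*27 = (√(6 + 1296)/12 + 26)*27 = (√1302/12 + 26)*27 = (26 + √1302/12)*27 = 702 + 9*√1302/4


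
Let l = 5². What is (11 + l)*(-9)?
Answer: -324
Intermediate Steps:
l = 25
(11 + l)*(-9) = (11 + 25)*(-9) = 36*(-9) = -324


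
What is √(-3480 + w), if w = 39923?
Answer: √36443 ≈ 190.90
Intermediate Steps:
√(-3480 + w) = √(-3480 + 39923) = √36443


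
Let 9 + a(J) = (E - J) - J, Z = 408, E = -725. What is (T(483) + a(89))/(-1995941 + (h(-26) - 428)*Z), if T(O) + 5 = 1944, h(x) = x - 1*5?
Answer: -1027/2183213 ≈ -0.00047041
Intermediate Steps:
h(x) = -5 + x (h(x) = x - 5 = -5 + x)
T(O) = 1939 (T(O) = -5 + 1944 = 1939)
a(J) = -734 - 2*J (a(J) = -9 + ((-725 - J) - J) = -9 + (-725 - 2*J) = -734 - 2*J)
(T(483) + a(89))/(-1995941 + (h(-26) - 428)*Z) = (1939 + (-734 - 2*89))/(-1995941 + ((-5 - 26) - 428)*408) = (1939 + (-734 - 178))/(-1995941 + (-31 - 428)*408) = (1939 - 912)/(-1995941 - 459*408) = 1027/(-1995941 - 187272) = 1027/(-2183213) = 1027*(-1/2183213) = -1027/2183213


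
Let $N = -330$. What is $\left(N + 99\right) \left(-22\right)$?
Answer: $5082$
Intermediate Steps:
$\left(N + 99\right) \left(-22\right) = \left(-330 + 99\right) \left(-22\right) = \left(-231\right) \left(-22\right) = 5082$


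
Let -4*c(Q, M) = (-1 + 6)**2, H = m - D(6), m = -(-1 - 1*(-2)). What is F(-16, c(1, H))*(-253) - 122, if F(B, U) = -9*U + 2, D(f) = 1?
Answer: -59437/4 ≈ -14859.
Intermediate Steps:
m = -1 (m = -(-1 + 2) = -1*1 = -1)
H = -2 (H = -1 - 1*1 = -1 - 1 = -2)
c(Q, M) = -25/4 (c(Q, M) = -(-1 + 6)**2/4 = -1/4*5**2 = -1/4*25 = -25/4)
F(B, U) = 2 - 9*U
F(-16, c(1, H))*(-253) - 122 = (2 - 9*(-25/4))*(-253) - 122 = (2 + 225/4)*(-253) - 122 = (233/4)*(-253) - 122 = -58949/4 - 122 = -59437/4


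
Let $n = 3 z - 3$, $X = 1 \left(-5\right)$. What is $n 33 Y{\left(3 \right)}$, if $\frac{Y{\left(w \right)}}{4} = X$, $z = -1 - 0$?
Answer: $3960$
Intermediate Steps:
$z = -1$ ($z = -1 + 0 = -1$)
$X = -5$
$Y{\left(w \right)} = -20$ ($Y{\left(w \right)} = 4 \left(-5\right) = -20$)
$n = -6$ ($n = 3 \left(-1\right) - 3 = -3 - 3 = -6$)
$n 33 Y{\left(3 \right)} = \left(-6\right) 33 \left(-20\right) = \left(-198\right) \left(-20\right) = 3960$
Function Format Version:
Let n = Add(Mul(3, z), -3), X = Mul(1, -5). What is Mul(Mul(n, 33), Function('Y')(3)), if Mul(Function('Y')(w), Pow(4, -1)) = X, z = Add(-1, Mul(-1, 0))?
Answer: 3960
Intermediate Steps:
z = -1 (z = Add(-1, 0) = -1)
X = -5
Function('Y')(w) = -20 (Function('Y')(w) = Mul(4, -5) = -20)
n = -6 (n = Add(Mul(3, -1), -3) = Add(-3, -3) = -6)
Mul(Mul(n, 33), Function('Y')(3)) = Mul(Mul(-6, 33), -20) = Mul(-198, -20) = 3960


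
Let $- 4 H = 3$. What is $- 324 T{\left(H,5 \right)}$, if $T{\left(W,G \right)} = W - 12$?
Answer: $4131$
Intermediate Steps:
$H = - \frac{3}{4}$ ($H = \left(- \frac{1}{4}\right) 3 = - \frac{3}{4} \approx -0.75$)
$T{\left(W,G \right)} = -12 + W$ ($T{\left(W,G \right)} = W - 12 = -12 + W$)
$- 324 T{\left(H,5 \right)} = - 324 \left(-12 - \frac{3}{4}\right) = \left(-324\right) \left(- \frac{51}{4}\right) = 4131$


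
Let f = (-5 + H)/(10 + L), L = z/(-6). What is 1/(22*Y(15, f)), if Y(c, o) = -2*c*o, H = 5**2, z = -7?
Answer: -67/79200 ≈ -0.00084596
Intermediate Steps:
H = 25
L = 7/6 (L = -7/(-6) = -7*(-1/6) = 7/6 ≈ 1.1667)
f = 120/67 (f = (-5 + 25)/(10 + 7/6) = 20/(67/6) = 20*(6/67) = 120/67 ≈ 1.7910)
Y(c, o) = -2*c*o
1/(22*Y(15, f)) = 1/(22*(-2*15*120/67)) = 1/(22*(-3600/67)) = 1/(-79200/67) = -67/79200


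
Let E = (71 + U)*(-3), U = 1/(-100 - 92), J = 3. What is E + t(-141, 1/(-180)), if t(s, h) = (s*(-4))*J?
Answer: 94657/64 ≈ 1479.0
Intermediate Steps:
U = -1/192 (U = 1/(-192) = -1/192 ≈ -0.0052083)
E = -13631/64 (E = (71 - 1/192)*(-3) = (13631/192)*(-3) = -13631/64 ≈ -212.98)
t(s, h) = -12*s (t(s, h) = (s*(-4))*3 = -4*s*3 = -12*s)
E + t(-141, 1/(-180)) = -13631/64 - 12*(-141) = -13631/64 + 1692 = 94657/64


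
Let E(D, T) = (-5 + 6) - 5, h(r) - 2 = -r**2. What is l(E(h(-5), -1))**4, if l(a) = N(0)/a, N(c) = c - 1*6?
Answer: 81/16 ≈ 5.0625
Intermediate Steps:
h(r) = 2 - r**2
N(c) = -6 + c (N(c) = c - 6 = -6 + c)
E(D, T) = -4 (E(D, T) = 1 - 5 = -4)
l(a) = -6/a (l(a) = (-6 + 0)/a = -6/a)
l(E(h(-5), -1))**4 = (-6/(-4))**4 = (-6*(-1/4))**4 = (3/2)**4 = 81/16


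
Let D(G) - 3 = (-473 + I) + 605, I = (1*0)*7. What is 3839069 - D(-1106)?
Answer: 3838934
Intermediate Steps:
I = 0 (I = 0*7 = 0)
D(G) = 135 (D(G) = 3 + ((-473 + 0) + 605) = 3 + (-473 + 605) = 3 + 132 = 135)
3839069 - D(-1106) = 3839069 - 1*135 = 3839069 - 135 = 3838934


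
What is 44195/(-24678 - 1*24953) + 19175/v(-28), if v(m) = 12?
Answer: 951144085/595572 ≈ 1597.0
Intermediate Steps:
44195/(-24678 - 1*24953) + 19175/v(-28) = 44195/(-24678 - 1*24953) + 19175/12 = 44195/(-24678 - 24953) + 19175*(1/12) = 44195/(-49631) + 19175/12 = 44195*(-1/49631) + 19175/12 = -44195/49631 + 19175/12 = 951144085/595572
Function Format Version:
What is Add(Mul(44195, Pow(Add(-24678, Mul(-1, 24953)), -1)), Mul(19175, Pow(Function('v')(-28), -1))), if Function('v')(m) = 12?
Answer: Rational(951144085, 595572) ≈ 1597.0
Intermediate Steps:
Add(Mul(44195, Pow(Add(-24678, Mul(-1, 24953)), -1)), Mul(19175, Pow(Function('v')(-28), -1))) = Add(Mul(44195, Pow(Add(-24678, Mul(-1, 24953)), -1)), Mul(19175, Pow(12, -1))) = Add(Mul(44195, Pow(Add(-24678, -24953), -1)), Mul(19175, Rational(1, 12))) = Add(Mul(44195, Pow(-49631, -1)), Rational(19175, 12)) = Add(Mul(44195, Rational(-1, 49631)), Rational(19175, 12)) = Add(Rational(-44195, 49631), Rational(19175, 12)) = Rational(951144085, 595572)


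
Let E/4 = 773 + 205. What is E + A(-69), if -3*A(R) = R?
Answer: 3935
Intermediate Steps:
E = 3912 (E = 4*(773 + 205) = 4*978 = 3912)
A(R) = -R/3
E + A(-69) = 3912 - ⅓*(-69) = 3912 + 23 = 3935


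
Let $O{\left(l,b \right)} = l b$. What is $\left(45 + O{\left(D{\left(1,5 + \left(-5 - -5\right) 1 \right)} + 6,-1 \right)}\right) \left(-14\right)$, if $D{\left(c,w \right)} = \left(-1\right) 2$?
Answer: $-574$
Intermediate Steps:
$D{\left(c,w \right)} = -2$
$O{\left(l,b \right)} = b l$
$\left(45 + O{\left(D{\left(1,5 + \left(-5 - -5\right) 1 \right)} + 6,-1 \right)}\right) \left(-14\right) = \left(45 - \left(-2 + 6\right)\right) \left(-14\right) = \left(45 - 4\right) \left(-14\right) = 41 \left(-14\right) = -574$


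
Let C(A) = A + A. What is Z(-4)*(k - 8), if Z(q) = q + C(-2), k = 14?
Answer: -48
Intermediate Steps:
C(A) = 2*A
Z(q) = -4 + q (Z(q) = q + 2*(-2) = q - 4 = -4 + q)
Z(-4)*(k - 8) = (-4 - 4)*(14 - 8) = -8*6 = -48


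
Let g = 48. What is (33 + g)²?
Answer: 6561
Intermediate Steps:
(33 + g)² = (33 + 48)² = 81² = 6561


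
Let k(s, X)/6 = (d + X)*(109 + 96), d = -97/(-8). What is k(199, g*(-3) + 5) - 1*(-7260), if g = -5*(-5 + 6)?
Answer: 187095/4 ≈ 46774.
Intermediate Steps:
d = 97/8 (d = -97*(-⅛) = 97/8 ≈ 12.125)
g = -5 (g = -5*1 = -5)
k(s, X) = 59655/4 + 1230*X (k(s, X) = 6*((97/8 + X)*(109 + 96)) = 6*((97/8 + X)*205) = 6*(19885/8 + 205*X) = 59655/4 + 1230*X)
k(199, g*(-3) + 5) - 1*(-7260) = (59655/4 + 1230*(-5*(-3) + 5)) - 1*(-7260) = (59655/4 + 1230*(15 + 5)) + 7260 = (59655/4 + 1230*20) + 7260 = (59655/4 + 24600) + 7260 = 158055/4 + 7260 = 187095/4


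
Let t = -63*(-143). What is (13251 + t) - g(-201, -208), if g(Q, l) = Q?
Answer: 22461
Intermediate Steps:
t = 9009
(13251 + t) - g(-201, -208) = (13251 + 9009) - 1*(-201) = 22260 + 201 = 22461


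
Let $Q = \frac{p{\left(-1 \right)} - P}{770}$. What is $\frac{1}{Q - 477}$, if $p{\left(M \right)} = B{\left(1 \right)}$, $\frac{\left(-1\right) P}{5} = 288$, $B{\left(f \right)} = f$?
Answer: $- \frac{70}{33259} \approx -0.0021047$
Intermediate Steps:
$P = -1440$ ($P = \left(-5\right) 288 = -1440$)
$p{\left(M \right)} = 1$
$Q = \frac{131}{70}$ ($Q = \frac{1 - -1440}{770} = \left(1 + 1440\right) \frac{1}{770} = 1441 \cdot \frac{1}{770} = \frac{131}{70} \approx 1.8714$)
$\frac{1}{Q - 477} = \frac{1}{\frac{131}{70} - 477} = \frac{1}{- \frac{33259}{70}} = - \frac{70}{33259}$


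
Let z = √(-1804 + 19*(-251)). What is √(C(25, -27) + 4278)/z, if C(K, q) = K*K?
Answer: -I*√32227419/6573 ≈ -0.86367*I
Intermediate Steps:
C(K, q) = K²
z = I*√6573 (z = √(-1804 - 4769) = √(-6573) = I*√6573 ≈ 81.074*I)
√(C(25, -27) + 4278)/z = √(25² + 4278)/((I*√6573)) = √(625 + 4278)*(-I*√6573/6573) = √4903*(-I*√6573/6573) = -I*√32227419/6573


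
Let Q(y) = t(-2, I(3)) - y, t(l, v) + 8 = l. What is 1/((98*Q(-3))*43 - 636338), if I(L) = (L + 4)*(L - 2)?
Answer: -1/665836 ≈ -1.5019e-6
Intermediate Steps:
I(L) = (-2 + L)*(4 + L) (I(L) = (4 + L)*(-2 + L) = (-2 + L)*(4 + L))
t(l, v) = -8 + l
Q(y) = -10 - y (Q(y) = (-8 - 2) - y = -10 - y)
1/((98*Q(-3))*43 - 636338) = 1/((98*(-10 - 1*(-3)))*43 - 636338) = 1/((98*(-10 + 3))*43 - 636338) = 1/((98*(-7))*43 - 636338) = 1/(-686*43 - 636338) = 1/(-29498 - 636338) = 1/(-665836) = -1/665836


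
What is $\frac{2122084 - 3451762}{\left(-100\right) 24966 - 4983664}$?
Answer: $\frac{664839}{3740132} \approx 0.17776$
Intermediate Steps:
$\frac{2122084 - 3451762}{\left(-100\right) 24966 - 4983664} = - \frac{1329678}{-2496600 - 4983664} = - \frac{1329678}{-7480264} = \left(-1329678\right) \left(- \frac{1}{7480264}\right) = \frac{664839}{3740132}$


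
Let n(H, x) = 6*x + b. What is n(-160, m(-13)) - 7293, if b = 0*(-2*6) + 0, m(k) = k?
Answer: -7371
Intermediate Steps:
b = 0 (b = 0*(-12) + 0 = 0 + 0 = 0)
n(H, x) = 6*x (n(H, x) = 6*x + 0 = 6*x)
n(-160, m(-13)) - 7293 = 6*(-13) - 7293 = -78 - 7293 = -7371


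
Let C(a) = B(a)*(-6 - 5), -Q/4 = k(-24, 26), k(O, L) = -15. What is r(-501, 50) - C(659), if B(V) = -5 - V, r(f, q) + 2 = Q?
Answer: -7246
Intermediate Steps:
Q = 60 (Q = -4*(-15) = 60)
r(f, q) = 58 (r(f, q) = -2 + 60 = 58)
C(a) = 55 + 11*a (C(a) = (-5 - a)*(-6 - 5) = (-5 - a)*(-11) = 55 + 11*a)
r(-501, 50) - C(659) = 58 - (55 + 11*659) = 58 - (55 + 7249) = 58 - 1*7304 = 58 - 7304 = -7246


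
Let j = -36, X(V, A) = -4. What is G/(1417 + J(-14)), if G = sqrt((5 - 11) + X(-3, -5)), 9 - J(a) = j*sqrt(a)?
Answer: sqrt(10)/(2*(-713*I + 18*sqrt(14))) ≈ 0.00020762 + 0.002198*I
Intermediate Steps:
J(a) = 9 + 36*sqrt(a) (J(a) = 9 - (-36)*sqrt(a) = 9 + 36*sqrt(a))
G = I*sqrt(10) (G = sqrt((5 - 11) - 4) = sqrt(-6 - 4) = sqrt(-10) = I*sqrt(10) ≈ 3.1623*I)
G/(1417 + J(-14)) = (I*sqrt(10))/(1417 + (9 + 36*sqrt(-14))) = (I*sqrt(10))/(1417 + (9 + 36*(I*sqrt(14)))) = (I*sqrt(10))/(1417 + (9 + 36*I*sqrt(14))) = (I*sqrt(10))/(1426 + 36*I*sqrt(14)) = I*sqrt(10)/(1426 + 36*I*sqrt(14))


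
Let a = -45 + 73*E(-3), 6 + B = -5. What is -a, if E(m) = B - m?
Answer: 629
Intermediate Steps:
B = -11 (B = -6 - 5 = -11)
E(m) = -11 - m
a = -629 (a = -45 + 73*(-11 - 1*(-3)) = -45 + 73*(-11 + 3) = -45 + 73*(-8) = -45 - 584 = -629)
-a = -1*(-629) = 629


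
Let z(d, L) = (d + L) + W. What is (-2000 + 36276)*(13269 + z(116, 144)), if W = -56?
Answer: 461800548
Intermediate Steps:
z(d, L) = -56 + L + d (z(d, L) = (d + L) - 56 = (L + d) - 56 = -56 + L + d)
(-2000 + 36276)*(13269 + z(116, 144)) = (-2000 + 36276)*(13269 + (-56 + 144 + 116)) = 34276*(13269 + 204) = 34276*13473 = 461800548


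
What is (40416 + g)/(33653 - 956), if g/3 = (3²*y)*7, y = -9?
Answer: 12905/10899 ≈ 1.1841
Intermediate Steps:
g = -1701 (g = 3*((3²*(-9))*7) = 3*((9*(-9))*7) = 3*(-81*7) = 3*(-567) = -1701)
(40416 + g)/(33653 - 956) = (40416 - 1701)/(33653 - 956) = 38715/32697 = 38715*(1/32697) = 12905/10899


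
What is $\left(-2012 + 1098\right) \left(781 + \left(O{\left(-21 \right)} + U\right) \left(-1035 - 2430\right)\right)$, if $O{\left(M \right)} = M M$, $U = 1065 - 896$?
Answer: $1931162266$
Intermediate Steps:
$U = 169$ ($U = 1065 - 896 = 169$)
$O{\left(M \right)} = M^{2}$
$\left(-2012 + 1098\right) \left(781 + \left(O{\left(-21 \right)} + U\right) \left(-1035 - 2430\right)\right) = \left(-2012 + 1098\right) \left(781 + \left(\left(-21\right)^{2} + 169\right) \left(-1035 - 2430\right)\right) = - 914 \left(781 + \left(441 + 169\right) \left(-3465\right)\right) = - 914 \left(781 + 610 \left(-3465\right)\right) = - 914 \left(781 - 2113650\right) = \left(-914\right) \left(-2112869\right) = 1931162266$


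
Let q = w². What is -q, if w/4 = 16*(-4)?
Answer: -65536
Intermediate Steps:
w = -256 (w = 4*(16*(-4)) = 4*(-64) = -256)
q = 65536 (q = (-256)² = 65536)
-q = -1*65536 = -65536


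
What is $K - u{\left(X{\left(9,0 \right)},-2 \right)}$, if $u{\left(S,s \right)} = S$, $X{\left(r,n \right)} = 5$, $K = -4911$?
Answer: $-4916$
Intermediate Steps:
$K - u{\left(X{\left(9,0 \right)},-2 \right)} = -4911 - 5 = -4916$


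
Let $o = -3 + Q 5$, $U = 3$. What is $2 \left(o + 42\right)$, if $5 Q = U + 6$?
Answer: $96$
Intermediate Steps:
$Q = \frac{9}{5}$ ($Q = \frac{3 + 6}{5} = \frac{1}{5} \cdot 9 = \frac{9}{5} \approx 1.8$)
$o = 6$ ($o = -3 + \frac{9}{5} \cdot 5 = -3 + 9 = 6$)
$2 \left(o + 42\right) = 2 \left(6 + 42\right) = 2 \cdot 48 = 96$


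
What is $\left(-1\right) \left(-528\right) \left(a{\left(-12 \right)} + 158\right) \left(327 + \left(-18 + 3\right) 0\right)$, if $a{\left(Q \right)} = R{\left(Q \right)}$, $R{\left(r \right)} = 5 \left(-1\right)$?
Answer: $26416368$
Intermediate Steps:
$R{\left(r \right)} = -5$
$a{\left(Q \right)} = -5$
$\left(-1\right) \left(-528\right) \left(a{\left(-12 \right)} + 158\right) \left(327 + \left(-18 + 3\right) 0\right) = \left(-1\right) \left(-528\right) \left(-5 + 158\right) \left(327 + \left(-18 + 3\right) 0\right) = 528 \cdot 153 \left(327 - 0\right) = 528 \cdot 153 \left(327 + 0\right) = 528 \cdot 153 \cdot 327 = 528 \cdot 50031 = 26416368$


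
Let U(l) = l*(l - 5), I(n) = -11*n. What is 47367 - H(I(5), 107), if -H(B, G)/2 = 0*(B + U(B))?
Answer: 47367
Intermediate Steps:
U(l) = l*(-5 + l)
H(B, G) = 0 (H(B, G) = -0*(B + B*(-5 + B)) = -2*0 = 0)
47367 - H(I(5), 107) = 47367 - 1*0 = 47367 + 0 = 47367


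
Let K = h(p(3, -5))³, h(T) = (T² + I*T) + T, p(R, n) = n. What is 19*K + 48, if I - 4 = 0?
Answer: 48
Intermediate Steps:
I = 4 (I = 4 + 0 = 4)
h(T) = T² + 5*T (h(T) = (T² + 4*T) + T = T² + 5*T)
K = 0 (K = (-5*(5 - 5))³ = (-5*0)³ = 0³ = 0)
19*K + 48 = 19*0 + 48 = 0 + 48 = 48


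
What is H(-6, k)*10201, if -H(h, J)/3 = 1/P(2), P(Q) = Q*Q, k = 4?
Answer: -30603/4 ≈ -7650.8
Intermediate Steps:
P(Q) = Q²
H(h, J) = -¾ (H(h, J) = -3/(2²) = -3/4 = -3*¼ = -¾)
H(-6, k)*10201 = -¾*10201 = -30603/4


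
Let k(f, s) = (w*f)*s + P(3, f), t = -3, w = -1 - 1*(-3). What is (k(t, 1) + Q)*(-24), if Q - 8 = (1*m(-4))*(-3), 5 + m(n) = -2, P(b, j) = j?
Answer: -480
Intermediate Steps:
w = 2 (w = -1 + 3 = 2)
m(n) = -7 (m(n) = -5 - 2 = -7)
Q = 29 (Q = 8 + (1*(-7))*(-3) = 8 - 7*(-3) = 8 + 21 = 29)
k(f, s) = f + 2*f*s (k(f, s) = (2*f)*s + f = 2*f*s + f = f + 2*f*s)
(k(t, 1) + Q)*(-24) = (-3*(1 + 2*1) + 29)*(-24) = (-3*(1 + 2) + 29)*(-24) = (-3*3 + 29)*(-24) = (-9 + 29)*(-24) = 20*(-24) = -480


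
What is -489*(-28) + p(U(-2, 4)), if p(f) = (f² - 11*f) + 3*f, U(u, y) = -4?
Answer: 13740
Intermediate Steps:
p(f) = f² - 8*f
-489*(-28) + p(U(-2, 4)) = -489*(-28) - 4*(-8 - 4) = 13692 - 4*(-12) = 13692 + 48 = 13740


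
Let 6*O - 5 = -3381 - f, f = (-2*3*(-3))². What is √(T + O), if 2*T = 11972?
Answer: 2*√12081/3 ≈ 73.276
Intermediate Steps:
T = 5986 (T = (½)*11972 = 5986)
f = 324 (f = (-6*(-3))² = 18² = 324)
O = -1850/3 (O = ⅚ + (-3381 - 1*324)/6 = ⅚ + (-3381 - 324)/6 = ⅚ + (⅙)*(-3705) = ⅚ - 1235/2 = -1850/3 ≈ -616.67)
√(T + O) = √(5986 - 1850/3) = √(16108/3) = 2*√12081/3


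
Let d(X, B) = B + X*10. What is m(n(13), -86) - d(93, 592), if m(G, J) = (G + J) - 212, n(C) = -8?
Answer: -1828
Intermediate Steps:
d(X, B) = B + 10*X
m(G, J) = -212 + G + J
m(n(13), -86) - d(93, 592) = (-212 - 8 - 86) - (592 + 10*93) = -306 - (592 + 930) = -306 - 1*1522 = -306 - 1522 = -1828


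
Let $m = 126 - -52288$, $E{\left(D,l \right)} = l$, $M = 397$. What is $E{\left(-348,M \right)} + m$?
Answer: $52811$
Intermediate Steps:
$m = 52414$ ($m = 126 + 52288 = 52414$)
$E{\left(-348,M \right)} + m = 397 + 52414 = 52811$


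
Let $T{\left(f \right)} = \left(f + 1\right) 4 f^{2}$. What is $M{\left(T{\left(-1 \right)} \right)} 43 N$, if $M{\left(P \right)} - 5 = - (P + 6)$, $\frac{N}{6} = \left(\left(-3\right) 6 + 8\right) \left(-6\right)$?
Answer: $-15480$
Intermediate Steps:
$N = 360$ ($N = 6 \left(\left(-3\right) 6 + 8\right) \left(-6\right) = 6 \left(-18 + 8\right) \left(-6\right) = 6 \left(\left(-10\right) \left(-6\right)\right) = 6 \cdot 60 = 360$)
$T{\left(f \right)} = 4 f^{2} \left(1 + f\right)$ ($T{\left(f \right)} = \left(1 + f\right) 4 f^{2} = 4 f^{2} \left(1 + f\right)$)
$M{\left(P \right)} = -1 - P$ ($M{\left(P \right)} = 5 - \left(P + 6\right) = 5 - \left(6 + P\right) = -1 - P$)
$M{\left(T{\left(-1 \right)} \right)} 43 N = \left(-1 - 4 \left(-1\right)^{2} \left(1 - 1\right)\right) 43 \cdot 360 = \left(-1 - 4 \cdot 1 \cdot 0\right) 43 \cdot 360 = \left(-1 - 0\right) 43 \cdot 360 = \left(-1 + 0\right) 43 \cdot 360 = \left(-1\right) 43 \cdot 360 = \left(-43\right) 360 = -15480$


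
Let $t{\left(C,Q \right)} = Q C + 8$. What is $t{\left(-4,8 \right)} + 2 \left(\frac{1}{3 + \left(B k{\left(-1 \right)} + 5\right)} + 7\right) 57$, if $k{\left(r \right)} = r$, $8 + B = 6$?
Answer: $\frac{3927}{5} \approx 785.4$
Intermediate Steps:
$B = -2$ ($B = -8 + 6 = -2$)
$t{\left(C,Q \right)} = 8 + C Q$ ($t{\left(C,Q \right)} = C Q + 8 = 8 + C Q$)
$t{\left(-4,8 \right)} + 2 \left(\frac{1}{3 + \left(B k{\left(-1 \right)} + 5\right)} + 7\right) 57 = \left(8 - 32\right) + 2 \left(\frac{1}{3 + \left(\left(-2\right) \left(-1\right) + 5\right)} + 7\right) 57 = \left(8 - 32\right) + 2 \left(\frac{1}{3 + \left(2 + 5\right)} + 7\right) 57 = -24 + 2 \left(\frac{1}{3 + 7} + 7\right) 57 = -24 + 2 \left(\frac{1}{10} + 7\right) 57 = -24 + 2 \cdot \frac{71}{10} \cdot 57 = -24 + \frac{71}{5} \cdot 57 = -24 + \frac{4047}{5} = \frac{3927}{5}$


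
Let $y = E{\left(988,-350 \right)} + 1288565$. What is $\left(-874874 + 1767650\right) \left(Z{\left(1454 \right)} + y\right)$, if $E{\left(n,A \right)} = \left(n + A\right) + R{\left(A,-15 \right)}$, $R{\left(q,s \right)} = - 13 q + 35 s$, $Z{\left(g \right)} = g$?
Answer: $1155861017232$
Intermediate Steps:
$E{\left(n,A \right)} = -525 + n - 12 A$ ($E{\left(n,A \right)} = \left(n + A\right) - \left(525 + 13 A\right) = \left(A + n\right) - \left(525 + 13 A\right) = -525 + n - 12 A$)
$y = 1293228$ ($y = \left(-525 + 988 - -4200\right) + 1288565 = \left(-525 + 988 + 4200\right) + 1288565 = 4663 + 1288565 = 1293228$)
$\left(-874874 + 1767650\right) \left(Z{\left(1454 \right)} + y\right) = \left(-874874 + 1767650\right) \left(1454 + 1293228\right) = 892776 \cdot 1294682 = 1155861017232$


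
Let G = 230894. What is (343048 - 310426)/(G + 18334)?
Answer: 5437/41538 ≈ 0.13089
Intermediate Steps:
(343048 - 310426)/(G + 18334) = (343048 - 310426)/(230894 + 18334) = 32622/249228 = 32622*(1/249228) = 5437/41538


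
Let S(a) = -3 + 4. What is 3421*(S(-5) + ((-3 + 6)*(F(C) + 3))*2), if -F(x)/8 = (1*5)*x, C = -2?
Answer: 1707079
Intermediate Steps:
F(x) = -40*x (F(x) = -8*1*5*x = -40*x)
S(a) = 1
3421*(S(-5) + ((-3 + 6)*(F(C) + 3))*2) = 3421*(1 + ((-3 + 6)*(-40*(-2) + 3))*2) = 3421*(1 + (3*(80 + 3))*2) = 3421*(1 + (3*83)*2) = 3421*(1 + 249*2) = 3421*(1 + 498) = 3421*499 = 1707079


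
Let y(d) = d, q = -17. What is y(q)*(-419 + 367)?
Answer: 884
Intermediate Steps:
y(q)*(-419 + 367) = -17*(-419 + 367) = -17*(-52) = 884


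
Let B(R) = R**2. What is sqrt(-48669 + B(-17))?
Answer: 2*I*sqrt(12095) ≈ 219.95*I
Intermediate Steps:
sqrt(-48669 + B(-17)) = sqrt(-48669 + (-17)**2) = sqrt(-48669 + 289) = sqrt(-48380) = 2*I*sqrt(12095)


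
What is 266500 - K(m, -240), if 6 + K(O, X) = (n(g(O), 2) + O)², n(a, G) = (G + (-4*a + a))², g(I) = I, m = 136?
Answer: -27215494278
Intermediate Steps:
n(a, G) = (G - 3*a)²
K(O, X) = -6 + (O + (2 - 3*O)²)² (K(O, X) = -6 + ((2 - 3*O)² + O)² = -6 + (O + (2 - 3*O)²)²)
266500 - K(m, -240) = 266500 - (-6 + (136 + (-2 + 3*136)²)²) = 266500 - (-6 + (136 + (-2 + 408)²)²) = 266500 - (-6 + (136 + 406²)²) = 266500 - (-6 + (136 + 164836)²) = 266500 - (-6 + 164972²) = 266500 - (-6 + 27215760784) = 266500 - 1*27215760778 = 266500 - 27215760778 = -27215494278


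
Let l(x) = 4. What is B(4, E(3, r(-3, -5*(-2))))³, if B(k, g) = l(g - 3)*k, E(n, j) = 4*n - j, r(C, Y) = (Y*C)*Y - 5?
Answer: 4096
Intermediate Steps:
r(C, Y) = -5 + C*Y² (r(C, Y) = (C*Y)*Y - 5 = C*Y² - 5 = -5 + C*Y²)
E(n, j) = -j + 4*n
B(k, g) = 4*k
B(4, E(3, r(-3, -5*(-2))))³ = (4*4)³ = 16³ = 4096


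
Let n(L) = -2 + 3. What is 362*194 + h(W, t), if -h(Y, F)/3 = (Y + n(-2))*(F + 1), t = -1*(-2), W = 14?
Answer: 70093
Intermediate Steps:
n(L) = 1
t = 2
h(Y, F) = -3*(1 + F)*(1 + Y) (h(Y, F) = -3*(Y + 1)*(F + 1) = -3*(1 + Y)*(1 + F) = -3*(1 + F)*(1 + Y))
362*194 + h(W, t) = 362*194 + (-3 - 3*2 - 3*14 - 3*2*14) = 70228 + (-3 - 6 - 42 - 84) = 70228 - 135 = 70093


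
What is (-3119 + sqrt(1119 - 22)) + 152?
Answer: -2967 + sqrt(1097) ≈ -2933.9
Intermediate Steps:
(-3119 + sqrt(1119 - 22)) + 152 = (-3119 + sqrt(1097)) + 152 = -2967 + sqrt(1097)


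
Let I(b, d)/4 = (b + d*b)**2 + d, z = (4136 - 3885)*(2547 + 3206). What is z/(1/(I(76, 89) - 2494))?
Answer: 270231099748786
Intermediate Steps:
z = 1444003 (z = 251*5753 = 1444003)
I(b, d) = 4*d + 4*(b + b*d)**2 (I(b, d) = 4*((b + d*b)**2 + d) = 4*((b + b*d)**2 + d) = 4*(d + (b + b*d)**2) = 4*d + 4*(b + b*d)**2)
z/(1/(I(76, 89) - 2494)) = 1444003/(1/((4*89 + 4*76**2*(1 + 89)**2) - 2494)) = 1444003/(1/((356 + 4*5776*90**2) - 2494)) = 1444003/(1/((356 + 4*5776*8100) - 2494)) = 1444003/(1/((356 + 187142400) - 2494)) = 1444003/(1/(187142756 - 2494)) = 1444003/(1/187140262) = 1444003*187140262 = 270231099748786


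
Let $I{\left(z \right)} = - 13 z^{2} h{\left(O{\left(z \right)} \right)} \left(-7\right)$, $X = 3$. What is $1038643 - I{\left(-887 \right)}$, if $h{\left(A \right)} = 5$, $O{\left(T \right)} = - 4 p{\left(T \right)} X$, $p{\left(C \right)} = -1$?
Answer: $-356941252$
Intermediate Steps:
$O{\left(T \right)} = 12$ ($O{\left(T \right)} = \left(-4\right) \left(-1\right) 3 = 4 \cdot 3 = 12$)
$I{\left(z \right)} = 455 z^{2}$ ($I{\left(z \right)} = - 13 z^{2} \cdot 5 \left(-7\right) = - 65 z^{2} \left(-7\right) = 455 z^{2}$)
$1038643 - I{\left(-887 \right)} = 1038643 - 455 \left(-887\right)^{2} = 1038643 - 455 \cdot 786769 = 1038643 - 357979895 = -356941252$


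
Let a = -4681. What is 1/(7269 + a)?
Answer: 1/2588 ≈ 0.00038640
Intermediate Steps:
1/(7269 + a) = 1/(7269 - 4681) = 1/2588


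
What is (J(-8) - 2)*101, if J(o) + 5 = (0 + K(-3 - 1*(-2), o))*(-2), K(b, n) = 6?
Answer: -1919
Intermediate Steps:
J(o) = -17 (J(o) = -5 + (0 + 6)*(-2) = -5 + 6*(-2) = -5 - 12 = -17)
(J(-8) - 2)*101 = (-17 - 2)*101 = -19*101 = -1919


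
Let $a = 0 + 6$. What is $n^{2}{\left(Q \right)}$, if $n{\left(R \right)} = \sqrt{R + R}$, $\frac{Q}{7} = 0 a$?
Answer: $0$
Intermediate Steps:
$a = 6$
$Q = 0$ ($Q = 7 \cdot 0 \cdot 6 = 7 \cdot 0 = 0$)
$n{\left(R \right)} = \sqrt{2} \sqrt{R}$ ($n{\left(R \right)} = \sqrt{2 R} = \sqrt{2} \sqrt{R}$)
$n^{2}{\left(Q \right)} = \left(\sqrt{2} \sqrt{0}\right)^{2} = \left(\sqrt{2} \cdot 0\right)^{2} = 0^{2} = 0$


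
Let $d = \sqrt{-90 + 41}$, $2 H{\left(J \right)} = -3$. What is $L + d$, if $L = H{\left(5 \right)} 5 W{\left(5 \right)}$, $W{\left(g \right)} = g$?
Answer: $- \frac{75}{2} + 7 i \approx -37.5 + 7.0 i$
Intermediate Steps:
$H{\left(J \right)} = - \frac{3}{2}$ ($H{\left(J \right)} = \frac{1}{2} \left(-3\right) = - \frac{3}{2}$)
$d = 7 i$ ($d = \sqrt{-49} = 7 i \approx 7.0 i$)
$L = - \frac{75}{2}$ ($L = \left(- \frac{3}{2}\right) 5 \cdot 5 = \left(- \frac{15}{2}\right) 5 = - \frac{75}{2} \approx -37.5$)
$L + d = - \frac{75}{2} + 7 i$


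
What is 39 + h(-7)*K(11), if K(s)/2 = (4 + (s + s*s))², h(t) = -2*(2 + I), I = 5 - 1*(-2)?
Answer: -665817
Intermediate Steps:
I = 7 (I = 5 + 2 = 7)
h(t) = -18 (h(t) = -2*(2 + 7) = -2*9 = -18)
K(s) = 2*(4 + s + s²)² (K(s) = 2*(4 + (s + s*s))² = 2*(4 + (s + s²))² = 2*(4 + s + s²)²)
39 + h(-7)*K(11) = 39 - 36*(4 + 11 + 11²)² = 39 - 36*(4 + 11 + 121)² = 39 - 36*136² = 39 - 36*18496 = 39 - 18*36992 = 39 - 665856 = -665817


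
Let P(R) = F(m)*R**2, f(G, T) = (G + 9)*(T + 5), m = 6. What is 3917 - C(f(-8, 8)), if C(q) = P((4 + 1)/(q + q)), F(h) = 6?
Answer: 1323871/338 ≈ 3916.8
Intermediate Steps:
f(G, T) = (5 + T)*(9 + G) (f(G, T) = (9 + G)*(5 + T) = (5 + T)*(9 + G))
P(R) = 6*R**2
C(q) = 75/(2*q**2) (C(q) = 6*((4 + 1)/(q + q))**2 = 6*(5/((2*q)))**2 = 6*(5*(1/(2*q)))**2 = 6*(5/(2*q))**2 = 6*(25/(4*q**2)) = 75/(2*q**2))
3917 - C(f(-8, 8)) = 3917 - 75/(2*(45 + 5*(-8) + 9*8 - 8*8)**2) = 3917 - 75/(2*(45 - 40 + 72 - 64)**2) = 3917 - 75/(2*13**2) = 3917 - 75/(2*169) = 3917 - 1*75/338 = 3917 - 75/338 = 1323871/338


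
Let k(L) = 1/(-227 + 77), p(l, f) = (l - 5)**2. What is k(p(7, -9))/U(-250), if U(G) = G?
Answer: 1/37500 ≈ 2.6667e-5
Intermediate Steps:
p(l, f) = (-5 + l)**2
k(L) = -1/150 (k(L) = 1/(-150) = -1/150)
k(p(7, -9))/U(-250) = -1/150/(-250) = -1/150*(-1/250) = 1/37500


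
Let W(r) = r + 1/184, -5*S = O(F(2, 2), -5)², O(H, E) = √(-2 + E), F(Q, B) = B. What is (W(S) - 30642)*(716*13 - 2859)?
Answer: -181793098803/920 ≈ -1.9760e+8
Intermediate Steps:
S = 7/5 (S = -(√(-2 - 5))²/5 = -(√(-7))²/5 = -(I*√7)²/5 = -⅕*(-7) = 7/5 ≈ 1.4000)
W(r) = 1/184 + r (W(r) = r + 1/184 = 1/184 + r)
(W(S) - 30642)*(716*13 - 2859) = ((1/184 + 7/5) - 30642)*(716*13 - 2859) = (1293/920 - 30642)*(9308 - 2859) = -28189347/920*6449 = -181793098803/920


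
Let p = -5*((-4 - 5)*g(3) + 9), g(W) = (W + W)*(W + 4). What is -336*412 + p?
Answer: -136587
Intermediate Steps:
g(W) = 2*W*(4 + W) (g(W) = (2*W)*(4 + W) = 2*W*(4 + W))
p = 1845 (p = -5*((-4 - 5)*(2*3*(4 + 3)) + 9) = -5*(-18*3*7 + 9) = -5*(-9*42 + 9) = -5*(-378 + 9) = -5*(-369) = 1845)
-336*412 + p = -336*412 + 1845 = -138432 + 1845 = -136587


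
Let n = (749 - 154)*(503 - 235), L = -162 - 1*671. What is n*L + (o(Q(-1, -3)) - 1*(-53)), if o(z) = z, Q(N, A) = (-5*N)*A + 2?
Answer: -132830140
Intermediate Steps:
Q(N, A) = 2 - 5*A*N (Q(N, A) = -5*A*N + 2 = 2 - 5*A*N)
L = -833 (L = -162 - 671 = -833)
n = 159460 (n = 595*268 = 159460)
n*L + (o(Q(-1, -3)) - 1*(-53)) = 159460*(-833) + ((2 - 5*(-3)*(-1)) - 1*(-53)) = -132830180 + ((2 - 15) + 53) = -132830180 + (-13 + 53) = -132830180 + 40 = -132830140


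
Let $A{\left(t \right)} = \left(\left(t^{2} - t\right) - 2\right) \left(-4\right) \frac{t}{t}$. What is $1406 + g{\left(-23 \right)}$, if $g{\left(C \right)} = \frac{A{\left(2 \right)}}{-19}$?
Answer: $1406$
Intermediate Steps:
$A{\left(t \right)} = 8 - 4 t^{2} + 4 t$ ($A{\left(t \right)} = \left(-2 + t^{2} - t\right) \left(-4\right) 1 = \left(8 - 4 t^{2} + 4 t\right) 1 = 8 - 4 t^{2} + 4 t$)
$g{\left(C \right)} = 0$ ($g{\left(C \right)} = \frac{8 - 4 \cdot 2^{2} + 4 \cdot 2}{-19} = \left(8 - 16 + 8\right) \left(- \frac{1}{19}\right) = 0 \left(- \frac{1}{19}\right) = 0$)
$1406 + g{\left(-23 \right)} = 1406 + 0 = 1406$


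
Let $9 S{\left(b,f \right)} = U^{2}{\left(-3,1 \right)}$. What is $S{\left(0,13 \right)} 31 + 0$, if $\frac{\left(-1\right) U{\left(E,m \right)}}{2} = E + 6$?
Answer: $124$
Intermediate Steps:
$U{\left(E,m \right)} = -12 - 2 E$ ($U{\left(E,m \right)} = - 2 \left(E + 6\right) = - 2 \left(6 + E\right) = -12 - 2 E$)
$S{\left(b,f \right)} = 4$ ($S{\left(b,f \right)} = \frac{\left(-12 - -6\right)^{2}}{9} = \frac{\left(-12 + 6\right)^{2}}{9} = \frac{\left(-6\right)^{2}}{9} = \frac{1}{9} \cdot 36 = 4$)
$S{\left(0,13 \right)} 31 + 0 = 4 \cdot 31 + 0 = 124 + 0 = 124$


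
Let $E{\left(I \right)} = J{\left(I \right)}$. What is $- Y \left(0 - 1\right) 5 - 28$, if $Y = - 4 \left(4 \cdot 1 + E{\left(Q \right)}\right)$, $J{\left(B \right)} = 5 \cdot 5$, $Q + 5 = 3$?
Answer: $-608$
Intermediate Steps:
$Q = -2$ ($Q = -5 + 3 = -2$)
$J{\left(B \right)} = 25$
$E{\left(I \right)} = 25$
$Y = -116$ ($Y = - 4 \left(4 \cdot 1 + 25\right) = - 4 \left(4 + 25\right) = \left(-4\right) 29 = -116$)
$- Y \left(0 - 1\right) 5 - 28 = \left(-1\right) \left(-116\right) \left(0 - 1\right) 5 - 28 = 116 \left(\left(-1\right) 5\right) - 28 = 116 \left(-5\right) - 28 = -580 - 28 = -608$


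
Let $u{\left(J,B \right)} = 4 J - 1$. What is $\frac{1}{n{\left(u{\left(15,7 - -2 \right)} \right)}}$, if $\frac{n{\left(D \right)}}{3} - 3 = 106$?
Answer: $\frac{1}{327} \approx 0.0030581$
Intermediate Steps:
$u{\left(J,B \right)} = -1 + 4 J$
$n{\left(D \right)} = 327$ ($n{\left(D \right)} = 9 + 3 \cdot 106 = 9 + 318 = 327$)
$\frac{1}{n{\left(u{\left(15,7 - -2 \right)} \right)}} = \frac{1}{327}$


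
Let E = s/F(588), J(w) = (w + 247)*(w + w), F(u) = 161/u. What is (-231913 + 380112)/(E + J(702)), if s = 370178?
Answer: 3408577/61740060 ≈ 0.055209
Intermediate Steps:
J(w) = 2*w*(247 + w) (J(w) = (247 + w)*(2*w) = 2*w*(247 + w))
E = 31094952/23 (E = 370178/((161/588)) = 370178/((161*(1/588))) = 370178/(23/84) = 370178*(84/23) = 31094952/23 ≈ 1.3520e+6)
(-231913 + 380112)/(E + J(702)) = (-231913 + 380112)/(31094952/23 + 2*702*(247 + 702)) = 148199/(31094952/23 + 2*702*949) = 148199/(31094952/23 + 1332396) = 148199/(61740060/23) = 148199*(23/61740060) = 3408577/61740060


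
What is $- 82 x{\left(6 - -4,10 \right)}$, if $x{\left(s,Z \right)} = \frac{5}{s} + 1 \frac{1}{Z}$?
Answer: $- \frac{246}{5} \approx -49.2$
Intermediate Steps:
$x{\left(s,Z \right)} = \frac{1}{Z} + \frac{5}{s}$ ($x{\left(s,Z \right)} = \frac{5}{s} + \frac{1}{Z} = \frac{1}{Z} + \frac{5}{s}$)
$- 82 x{\left(6 - -4,10 \right)} = - 82 \left(\frac{1}{10} + \frac{5}{6 - -4}\right) = - 82 \left(\frac{1}{10} + \frac{5}{6 + 4}\right) = - 82 \left(\frac{1}{10} + \frac{5}{10}\right) = - 82 \left(\frac{1}{10} + 5 \cdot \frac{1}{10}\right) = - 82 \left(\frac{1}{10} + \frac{1}{2}\right) = \left(-82\right) \frac{3}{5} = - \frac{246}{5}$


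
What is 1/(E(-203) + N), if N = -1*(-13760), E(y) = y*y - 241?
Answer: 1/54728 ≈ 1.8272e-5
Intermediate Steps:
E(y) = -241 + y² (E(y) = y² - 241 = -241 + y²)
N = 13760
1/(E(-203) + N) = 1/((-241 + (-203)²) + 13760) = 1/((-241 + 41209) + 13760) = 1/(40968 + 13760) = 1/54728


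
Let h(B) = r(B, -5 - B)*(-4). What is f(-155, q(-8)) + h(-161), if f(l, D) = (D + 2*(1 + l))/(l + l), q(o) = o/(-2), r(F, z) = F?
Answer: 99972/155 ≈ 644.98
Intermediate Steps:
h(B) = -4*B (h(B) = B*(-4) = -4*B)
q(o) = -o/2 (q(o) = o*(-½) = -o/2)
f(l, D) = (2 + D + 2*l)/(2*l) (f(l, D) = (D + (2 + 2*l))/((2*l)) = (2 + D + 2*l)*(1/(2*l)) = (2 + D + 2*l)/(2*l))
f(-155, q(-8)) + h(-161) = (1 - 155 + (-½*(-8))/2)/(-155) - 4*(-161) = -(1 - 155 + (½)*4)/155 + 644 = -(1 - 155 + 2)/155 + 644 = -1/155*(-152) + 644 = 152/155 + 644 = 99972/155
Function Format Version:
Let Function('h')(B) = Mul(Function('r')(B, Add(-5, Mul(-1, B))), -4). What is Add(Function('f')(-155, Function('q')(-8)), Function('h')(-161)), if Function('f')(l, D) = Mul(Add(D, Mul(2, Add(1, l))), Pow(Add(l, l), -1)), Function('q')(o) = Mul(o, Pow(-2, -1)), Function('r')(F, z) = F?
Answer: Rational(99972, 155) ≈ 644.98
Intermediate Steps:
Function('h')(B) = Mul(-4, B) (Function('h')(B) = Mul(B, -4) = Mul(-4, B))
Function('q')(o) = Mul(Rational(-1, 2), o) (Function('q')(o) = Mul(o, Rational(-1, 2)) = Mul(Rational(-1, 2), o))
Function('f')(l, D) = Mul(Rational(1, 2), Pow(l, -1), Add(2, D, Mul(2, l))) (Function('f')(l, D) = Mul(Add(D, Add(2, Mul(2, l))), Pow(Mul(2, l), -1)) = Mul(Add(2, D, Mul(2, l)), Mul(Rational(1, 2), Pow(l, -1))) = Mul(Rational(1, 2), Pow(l, -1), Add(2, D, Mul(2, l))))
Add(Function('f')(-155, Function('q')(-8)), Function('h')(-161)) = Add(Mul(Pow(-155, -1), Add(1, -155, Mul(Rational(1, 2), Mul(Rational(-1, 2), -8)))), Mul(-4, -161)) = Add(Mul(Rational(-1, 155), Add(1, -155, Mul(Rational(1, 2), 4))), 644) = Add(Mul(Rational(-1, 155), Add(1, -155, 2)), 644) = Add(Mul(Rational(-1, 155), -152), 644) = Add(Rational(152, 155), 644) = Rational(99972, 155)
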